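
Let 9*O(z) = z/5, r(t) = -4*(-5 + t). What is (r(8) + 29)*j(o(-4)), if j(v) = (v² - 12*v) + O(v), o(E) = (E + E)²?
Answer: 2547008/45 ≈ 56600.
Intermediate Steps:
r(t) = 20 - 4*t
O(z) = z/45 (O(z) = (z/5)/9 = z/45)
o(E) = 4*E² (o(E) = (2*E)² = 4*E²)
j(v) = v² - 539*v/45 (j(v) = (v² - 12*v) + v/45 = v² - 539*v/45)
(r(8) + 29)*j(o(-4)) = ((20 - 4*8) + 29)*((4*(-4)²)*(-539 + 45*(4*(-4)²))/45) = ((20 - 32) + 29)*((4*16)*(-539 + 45*(4*16))/45) = (-12 + 29)*((1/45)*64*(-539 + 45*64)) = 17*((1/45)*64*(-539 + 2880)) = 17*((1/45)*64*2341) = 17*(149824/45) = 2547008/45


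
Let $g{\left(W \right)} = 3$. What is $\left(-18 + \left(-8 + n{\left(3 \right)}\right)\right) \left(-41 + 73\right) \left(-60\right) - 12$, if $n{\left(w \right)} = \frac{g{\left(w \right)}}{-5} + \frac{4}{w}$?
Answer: $48500$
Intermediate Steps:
$n{\left(w \right)} = - \frac{3}{5} + \frac{4}{w}$ ($n{\left(w \right)} = \frac{3}{-5} + \frac{4}{w} = 3 \left(- \frac{1}{5}\right) + \frac{4}{w} = - \frac{3}{5} + \frac{4}{w}$)
$\left(-18 + \left(-8 + n{\left(3 \right)}\right)\right) \left(-41 + 73\right) \left(-60\right) - 12 = \left(-18 - \left(\frac{43}{5} - \frac{4}{3}\right)\right) \left(-41 + 73\right) \left(-60\right) - 12 = \left(-18 + \left(-8 + \left(- \frac{3}{5} + 4 \cdot \frac{1}{3}\right)\right)\right) 32 \left(-60\right) - 12 = \left(-18 + \left(-8 + \left(- \frac{3}{5} + \frac{4}{3}\right)\right)\right) 32 \left(-60\right) - 12 = \left(-18 + \left(-8 + \frac{11}{15}\right)\right) 32 \left(-60\right) - 12 = \left(-18 - \frac{109}{15}\right) 32 \left(-60\right) - 12 = \left(- \frac{379}{15}\right) 32 \left(-60\right) - 12 = \left(- \frac{12128}{15}\right) \left(-60\right) - 12 = 48512 - 12 = 48500$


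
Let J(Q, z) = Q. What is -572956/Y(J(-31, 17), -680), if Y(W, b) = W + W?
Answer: 286478/31 ≈ 9241.2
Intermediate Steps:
Y(W, b) = 2*W
-572956/Y(J(-31, 17), -680) = -572956/(2*(-31)) = -572956/(-62) = -572956*(-1/62) = 286478/31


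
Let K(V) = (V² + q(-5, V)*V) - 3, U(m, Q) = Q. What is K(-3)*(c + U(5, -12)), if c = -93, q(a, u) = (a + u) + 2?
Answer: -2520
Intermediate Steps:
q(a, u) = 2 + a + u
K(V) = -3 + V² + V*(-3 + V) (K(V) = (V² + (2 - 5 + V)*V) - 3 = (V² + (-3 + V)*V) - 3 = (V² + V*(-3 + V)) - 3 = -3 + V² + V*(-3 + V))
K(-3)*(c + U(5, -12)) = (-3 + (-3)² - 3*(-3 - 3))*(-93 - 12) = (-3 + 9 - 3*(-6))*(-105) = (-3 + 9 + 18)*(-105) = 24*(-105) = -2520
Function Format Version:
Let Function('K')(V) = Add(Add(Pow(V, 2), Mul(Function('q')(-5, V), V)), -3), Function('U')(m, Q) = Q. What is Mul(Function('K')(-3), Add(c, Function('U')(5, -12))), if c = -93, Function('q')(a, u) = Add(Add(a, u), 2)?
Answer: -2520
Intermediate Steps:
Function('q')(a, u) = Add(2, a, u)
Function('K')(V) = Add(-3, Pow(V, 2), Mul(V, Add(-3, V))) (Function('K')(V) = Add(Add(Pow(V, 2), Mul(Add(2, -5, V), V)), -3) = Add(Add(Pow(V, 2), Mul(Add(-3, V), V)), -3) = Add(Add(Pow(V, 2), Mul(V, Add(-3, V))), -3) = Add(-3, Pow(V, 2), Mul(V, Add(-3, V))))
Mul(Function('K')(-3), Add(c, Function('U')(5, -12))) = Mul(Add(-3, Pow(-3, 2), Mul(-3, Add(-3, -3))), Add(-93, -12)) = Mul(Add(-3, 9, Mul(-3, -6)), -105) = Mul(Add(-3, 9, 18), -105) = Mul(24, -105) = -2520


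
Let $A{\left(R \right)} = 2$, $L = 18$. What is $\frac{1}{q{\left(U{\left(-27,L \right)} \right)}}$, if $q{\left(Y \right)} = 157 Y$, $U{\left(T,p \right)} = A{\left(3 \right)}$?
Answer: $\frac{1}{314} \approx 0.0031847$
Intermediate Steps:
$U{\left(T,p \right)} = 2$
$\frac{1}{q{\left(U{\left(-27,L \right)} \right)}} = \frac{1}{157 \cdot 2} = \frac{1}{314}$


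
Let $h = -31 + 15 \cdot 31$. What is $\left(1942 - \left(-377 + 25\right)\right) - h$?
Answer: $1860$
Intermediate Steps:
$h = 434$ ($h = -31 + 465 = 434$)
$\left(1942 - \left(-377 + 25\right)\right) - h = \left(1942 - \left(-377 + 25\right)\right) - 434 = \left(1942 - -352\right) - 434 = \left(1942 + 352\right) - 434 = 2294 - 434 = 1860$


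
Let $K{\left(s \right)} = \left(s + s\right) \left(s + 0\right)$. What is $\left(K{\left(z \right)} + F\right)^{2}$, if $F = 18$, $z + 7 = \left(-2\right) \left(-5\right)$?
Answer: $1296$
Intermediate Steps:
$z = 3$ ($z = -7 - -10 = -7 + 10 = 3$)
$K{\left(s \right)} = 2 s^{2}$ ($K{\left(s \right)} = 2 s s = 2 s^{2}$)
$\left(K{\left(z \right)} + F\right)^{2} = \left(2 \cdot 3^{2} + 18\right)^{2} = \left(2 \cdot 9 + 18\right)^{2} = \left(18 + 18\right)^{2} = 36^{2} = 1296$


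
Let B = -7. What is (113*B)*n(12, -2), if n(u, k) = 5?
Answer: -3955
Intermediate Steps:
(113*B)*n(12, -2) = (113*(-7))*5 = -791*5 = -3955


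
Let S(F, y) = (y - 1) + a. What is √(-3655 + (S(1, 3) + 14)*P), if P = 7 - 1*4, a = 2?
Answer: I*√3601 ≈ 60.008*I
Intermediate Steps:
P = 3 (P = 7 - 4 = 3)
S(F, y) = 1 + y (S(F, y) = (y - 1) + 2 = (-1 + y) + 2 = 1 + y)
√(-3655 + (S(1, 3) + 14)*P) = √(-3655 + ((1 + 3) + 14)*3) = √(-3655 + (4 + 14)*3) = √(-3655 + 18*3) = √(-3655 + 54) = √(-3601) = I*√3601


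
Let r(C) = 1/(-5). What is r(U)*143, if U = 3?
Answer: -143/5 ≈ -28.600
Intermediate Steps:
r(C) = -⅕
r(U)*143 = -⅕*143 = -143/5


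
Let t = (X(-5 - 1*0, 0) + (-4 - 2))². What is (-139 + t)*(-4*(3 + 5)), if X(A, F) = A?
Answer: 576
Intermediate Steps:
t = 121 (t = ((-5 - 1*0) + (-4 - 2))² = ((-5 + 0) - 6)² = (-5 - 6)² = (-11)² = 121)
(-139 + t)*(-4*(3 + 5)) = (-139 + 121)*(-4*(3 + 5)) = -(-72)*8 = -18*(-32) = 576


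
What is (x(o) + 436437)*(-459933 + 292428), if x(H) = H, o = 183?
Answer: -73136033100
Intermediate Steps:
(x(o) + 436437)*(-459933 + 292428) = (183 + 436437)*(-459933 + 292428) = 436620*(-167505) = -73136033100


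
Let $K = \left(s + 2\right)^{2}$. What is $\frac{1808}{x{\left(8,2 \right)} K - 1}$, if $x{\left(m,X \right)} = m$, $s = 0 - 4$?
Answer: $\frac{1808}{31} \approx 58.323$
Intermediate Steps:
$s = -4$ ($s = 0 - 4 = -4$)
$K = 4$ ($K = \left(-4 + 2\right)^{2} = \left(-2\right)^{2} = 4$)
$\frac{1808}{x{\left(8,2 \right)} K - 1} = \frac{1808}{8 \cdot 4 - 1} = \frac{1808}{32 - 1} = \frac{1808}{31}$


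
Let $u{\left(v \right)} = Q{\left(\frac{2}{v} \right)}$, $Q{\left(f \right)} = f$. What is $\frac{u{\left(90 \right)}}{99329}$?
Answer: $\frac{1}{4469805} \approx 2.2372 \cdot 10^{-7}$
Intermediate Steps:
$u{\left(v \right)} = \frac{2}{v}$
$\frac{u{\left(90 \right)}}{99329} = \frac{2 \cdot \frac{1}{90}}{99329} = 2 \cdot \frac{1}{90} \cdot \frac{1}{99329} = \frac{1}{45} \cdot \frac{1}{99329} = \frac{1}{4469805}$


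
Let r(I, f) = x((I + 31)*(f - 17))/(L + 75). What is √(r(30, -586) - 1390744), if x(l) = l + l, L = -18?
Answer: I*√502524502/19 ≈ 1179.8*I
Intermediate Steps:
x(l) = 2*l
r(I, f) = 2*(-17 + f)*(31 + I)/57 (r(I, f) = (2*((I + 31)*(f - 17)))/(-18 + 75) = (2*((31 + I)*(-17 + f)))/57 = (2*((-17 + f)*(31 + I)))*(1/57) = (2*(-17 + f)*(31 + I))*(1/57) = 2*(-17 + f)*(31 + I)/57)
√(r(30, -586) - 1390744) = √((-1054/57 - 34/57*30 + (62/57)*(-586) + (2/57)*30*(-586)) - 1390744) = √((-1054/57 - 340/19 - 36332/57 - 11720/19) - 1390744) = √(-24522/19 - 1390744) = √(-26448658/19) = I*√502524502/19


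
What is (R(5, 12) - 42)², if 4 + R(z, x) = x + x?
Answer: 484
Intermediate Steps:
R(z, x) = -4 + 2*x (R(z, x) = -4 + (x + x) = -4 + 2*x)
(R(5, 12) - 42)² = ((-4 + 2*12) - 42)² = ((-4 + 24) - 42)² = (20 - 42)² = (-22)² = 484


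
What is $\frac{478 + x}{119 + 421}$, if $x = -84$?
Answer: $\frac{197}{270} \approx 0.72963$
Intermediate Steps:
$\frac{478 + x}{119 + 421} = \frac{478 - 84}{119 + 421} = \frac{394}{540} = 394 \cdot \frac{1}{540} = \frac{197}{270}$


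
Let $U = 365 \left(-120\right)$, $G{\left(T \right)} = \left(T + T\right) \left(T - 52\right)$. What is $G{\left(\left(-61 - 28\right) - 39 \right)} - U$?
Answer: $89880$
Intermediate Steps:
$G{\left(T \right)} = 2 T \left(-52 + T\right)$
$U = -43800$
$G{\left(\left(-61 - 28\right) - 39 \right)} - U = 2 \left(\left(-61 - 28\right) - 39\right) \left(-52 - 128\right) - -43800 = 2 \left(-89 - 39\right) \left(-52 - 128\right) + 43800 = 2 \left(-128\right) \left(-52 - 128\right) + 43800 = 2 \left(-128\right) \left(-180\right) + 43800 = 46080 + 43800 = 89880$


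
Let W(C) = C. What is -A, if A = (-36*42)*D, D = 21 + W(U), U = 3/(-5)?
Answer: 154224/5 ≈ 30845.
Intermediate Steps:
U = -⅗ (U = 3*(-⅕) = -⅗ ≈ -0.60000)
D = 102/5 (D = 21 - ⅗ = 102/5 ≈ 20.400)
A = -154224/5 (A = -36*42*(102/5) = -1512*102/5 = -154224/5 ≈ -30845.)
-A = -1*(-154224/5) = 154224/5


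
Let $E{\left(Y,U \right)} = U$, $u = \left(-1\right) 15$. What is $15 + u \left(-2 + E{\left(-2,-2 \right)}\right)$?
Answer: $75$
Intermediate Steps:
$u = -15$
$15 + u \left(-2 + E{\left(-2,-2 \right)}\right) = 15 - 15 \left(-2 - 2\right) = 15 - -60 = 15 + 60 = 75$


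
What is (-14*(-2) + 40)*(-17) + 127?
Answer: -1029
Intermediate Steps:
(-14*(-2) + 40)*(-17) + 127 = (28 + 40)*(-17) + 127 = 68*(-17) + 127 = -1156 + 127 = -1029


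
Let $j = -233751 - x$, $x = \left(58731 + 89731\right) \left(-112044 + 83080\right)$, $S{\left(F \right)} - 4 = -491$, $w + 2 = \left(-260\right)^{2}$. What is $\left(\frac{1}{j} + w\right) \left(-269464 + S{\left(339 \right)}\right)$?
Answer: $- \frac{3411467106338002679}{186948679} \approx -1.8248 \cdot 10^{10}$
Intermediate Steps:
$w = 67598$ ($w = -2 + \left(-260\right)^{2} = -2 + 67600 = 67598$)
$S{\left(F \right)} = -487$ ($S{\left(F \right)} = 4 - 491 = -487$)
$x = -4300053368$ ($x = 148462 \left(-28964\right) = -4300053368$)
$j = 4299819617$ ($j = -233751 - -4300053368 = -233751 + 4300053368 = 4299819617$)
$\left(\frac{1}{j} + w\right) \left(-269464 + S{\left(339 \right)}\right) = \left(\frac{1}{4299819617} + 67598\right) \left(-269464 - 487\right) = \left(\frac{1}{4299819617} + 67598\right) \left(-269951\right) = \frac{290659206469967}{4299819617} \left(-269951\right) = - \frac{3411467106338002679}{186948679}$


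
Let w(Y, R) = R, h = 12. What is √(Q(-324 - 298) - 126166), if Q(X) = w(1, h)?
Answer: I*√126154 ≈ 355.18*I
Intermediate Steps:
Q(X) = 12
√(Q(-324 - 298) - 126166) = √(12 - 126166) = √(-126154) = I*√126154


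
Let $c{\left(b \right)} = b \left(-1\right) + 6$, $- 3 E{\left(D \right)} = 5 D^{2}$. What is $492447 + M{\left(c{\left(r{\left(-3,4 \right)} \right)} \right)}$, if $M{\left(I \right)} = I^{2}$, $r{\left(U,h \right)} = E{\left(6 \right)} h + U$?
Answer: $554448$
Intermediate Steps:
$E{\left(D \right)} = - \frac{5 D^{2}}{3}$
$r{\left(U,h \right)} = U - 60 h$ ($r{\left(U,h \right)} = - \frac{5 \cdot 6^{2}}{3} h + U = \left(- \frac{5}{3}\right) 36 h + U = - 60 h + U = U - 60 h$)
$c{\left(b \right)} = 6 - b$ ($c{\left(b \right)} = - b + 6 = 6 - b$)
$492447 + M{\left(c{\left(r{\left(-3,4 \right)} \right)} \right)} = 492447 + \left(6 - \left(-3 - 240\right)\right)^{2} = 492447 + \left(6 - -243\right)^{2} = 492447 + \left(6 + 243\right)^{2} = 492447 + 249^{2} = 492447 + 62001 = 554448$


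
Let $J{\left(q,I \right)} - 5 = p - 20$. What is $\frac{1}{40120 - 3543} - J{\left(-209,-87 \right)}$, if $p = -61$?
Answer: $\frac{2779853}{36577} \approx 76.0$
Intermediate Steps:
$J{\left(q,I \right)} = -76$ ($J{\left(q,I \right)} = 5 - 81 = -76$)
$\frac{1}{40120 - 3543} - J{\left(-209,-87 \right)} = \frac{1}{40120 - 3543} - -76 = \frac{1}{36577} + 76 = \frac{2779853}{36577}$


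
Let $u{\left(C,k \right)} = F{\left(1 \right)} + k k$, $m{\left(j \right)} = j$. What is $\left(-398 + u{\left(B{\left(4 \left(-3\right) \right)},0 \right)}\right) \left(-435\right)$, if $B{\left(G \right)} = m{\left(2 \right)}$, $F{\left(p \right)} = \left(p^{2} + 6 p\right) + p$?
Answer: $169650$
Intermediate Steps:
$F{\left(p \right)} = p^{2} + 7 p$
$B{\left(G \right)} = 2$
$u{\left(C,k \right)} = 8 + k^{2}$ ($u{\left(C,k \right)} = 1 \left(7 + 1\right) + k k = 1 \cdot 8 + k^{2} = 8 + k^{2}$)
$\left(-398 + u{\left(B{\left(4 \left(-3\right) \right)},0 \right)}\right) \left(-435\right) = \left(-398 + \left(8 + 0^{2}\right)\right) \left(-435\right) = \left(-398 + \left(8 + 0\right)\right) \left(-435\right) = \left(-398 + 8\right) \left(-435\right) = \left(-390\right) \left(-435\right) = 169650$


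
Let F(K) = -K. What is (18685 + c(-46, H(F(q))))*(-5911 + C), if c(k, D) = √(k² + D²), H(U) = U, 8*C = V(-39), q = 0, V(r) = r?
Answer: -886482037/8 ≈ -1.1081e+8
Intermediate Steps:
C = -39/8 (C = (⅛)*(-39) = -39/8 ≈ -4.8750)
c(k, D) = √(D² + k²)
(18685 + c(-46, H(F(q))))*(-5911 + C) = (18685 + √((-1*0)² + (-46)²))*(-5911 - 39/8) = (18685 + √(0² + 2116))*(-47327/8) = (18685 + √(0 + 2116))*(-47327/8) = (18685 + √2116)*(-47327/8) = (18685 + 46)*(-47327/8) = 18731*(-47327/8) = -886482037/8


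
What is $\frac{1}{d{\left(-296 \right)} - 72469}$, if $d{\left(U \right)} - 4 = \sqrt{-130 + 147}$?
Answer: $- \frac{72465}{5251176208} - \frac{\sqrt{17}}{5251176208} \approx -1.3801 \cdot 10^{-5}$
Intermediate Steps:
$d{\left(U \right)} = 4 + \sqrt{17}$ ($d{\left(U \right)} = 4 + \sqrt{-130 + 147} = 4 + \sqrt{17}$)
$\frac{1}{d{\left(-296 \right)} - 72469} = \frac{1}{\left(4 + \sqrt{17}\right) - 72469} = \frac{1}{-72465 + \sqrt{17}}$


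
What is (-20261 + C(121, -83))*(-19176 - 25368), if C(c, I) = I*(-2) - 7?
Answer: 895423488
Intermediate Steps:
C(c, I) = -7 - 2*I (C(c, I) = -2*I - 7 = -7 - 2*I)
(-20261 + C(121, -83))*(-19176 - 25368) = (-20261 + (-7 - 2*(-83)))*(-19176 - 25368) = (-20261 + (-7 + 166))*(-44544) = (-20261 + 159)*(-44544) = -20102*(-44544) = 895423488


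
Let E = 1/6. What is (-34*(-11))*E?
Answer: 187/3 ≈ 62.333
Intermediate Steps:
E = ⅙ (E = 1*(⅙) = ⅙ ≈ 0.16667)
(-34*(-11))*E = -34*(-11)*(⅙) = 374*(⅙) = 187/3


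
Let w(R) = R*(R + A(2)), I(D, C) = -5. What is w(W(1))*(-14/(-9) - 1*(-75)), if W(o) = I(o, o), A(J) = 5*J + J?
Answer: -24115/9 ≈ -2679.4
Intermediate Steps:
A(J) = 6*J
W(o) = -5
w(R) = R*(12 + R) (w(R) = R*(R + 6*2) = R*(R + 12) = R*(12 + R))
w(W(1))*(-14/(-9) - 1*(-75)) = (-5*(12 - 5))*(-14/(-9) - 1*(-75)) = (-5*7)*(-14*(-1/9) + 75) = -35*(14/9 + 75) = -35*689/9 = -24115/9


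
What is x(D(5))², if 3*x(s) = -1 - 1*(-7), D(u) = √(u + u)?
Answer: 4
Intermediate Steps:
D(u) = √2*√u (D(u) = √(2*u) = √2*√u)
x(s) = 2 (x(s) = (-1 - 1*(-7))/3 = (-1 + 7)/3 = (⅓)*6 = 2)
x(D(5))² = 2² = 4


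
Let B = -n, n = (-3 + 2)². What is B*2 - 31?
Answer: -33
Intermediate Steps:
n = 1 (n = (-1)² = 1)
B = -1 (B = -1*1 = -1)
B*2 - 31 = -1*2 - 31 = -2 - 31 = -33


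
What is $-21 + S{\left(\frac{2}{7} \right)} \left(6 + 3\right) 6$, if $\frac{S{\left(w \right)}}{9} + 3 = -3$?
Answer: $-2937$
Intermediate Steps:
$S{\left(w \right)} = -54$ ($S{\left(w \right)} = -27 + 9 \left(-3\right) = -27 - 27 = -54$)
$-21 + S{\left(\frac{2}{7} \right)} \left(6 + 3\right) 6 = -21 - 54 \left(6 + 3\right) 6 = -21 - 54 \cdot 9 \cdot 6 = -21 - 2916 = -2937$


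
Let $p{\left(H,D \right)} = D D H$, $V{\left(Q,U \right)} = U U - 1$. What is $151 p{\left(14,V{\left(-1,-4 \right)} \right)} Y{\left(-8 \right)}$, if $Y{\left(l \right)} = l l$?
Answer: $30441600$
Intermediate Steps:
$Y{\left(l \right)} = l^{2}$
$V{\left(Q,U \right)} = -1 + U^{2}$ ($V{\left(Q,U \right)} = U^{2} - 1 = -1 + U^{2}$)
$p{\left(H,D \right)} = H D^{2}$ ($p{\left(H,D \right)} = D^{2} H = H D^{2}$)
$151 p{\left(14,V{\left(-1,-4 \right)} \right)} Y{\left(-8 \right)} = 151 \cdot 14 \left(-1 + \left(-4\right)^{2}\right)^{2} \left(-8\right)^{2} = 151 \cdot 14 \left(-1 + 16\right)^{2} \cdot 64 = 151 \cdot 14 \cdot 15^{2} \cdot 64 = 151 \cdot 14 \cdot 225 \cdot 64 = 151 \cdot 3150 \cdot 64 = 475650 \cdot 64 = 30441600$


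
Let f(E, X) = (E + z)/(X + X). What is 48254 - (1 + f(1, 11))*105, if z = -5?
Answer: 529849/11 ≈ 48168.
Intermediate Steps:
f(E, X) = (-5 + E)/(2*X) (f(E, X) = (E - 5)/(X + X) = (-5 + E)/((2*X)) = (-5 + E)*(1/(2*X)) = (-5 + E)/(2*X))
48254 - (1 + f(1, 11))*105 = 48254 - (1 + (1/2)*(-5 + 1)/11)*105 = 48254 - (1 + (1/2)*(1/11)*(-4))*105 = 48254 - (1 - 2/11)*105 = 48254 - 9*105/11 = 48254 - 1*945/11 = 48254 - 945/11 = 529849/11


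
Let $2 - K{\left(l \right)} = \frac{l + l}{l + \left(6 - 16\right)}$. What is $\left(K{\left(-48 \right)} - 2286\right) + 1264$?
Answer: $- \frac{29628}{29} \approx -1021.7$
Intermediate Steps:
$K{\left(l \right)} = 2 - \frac{2 l}{-10 + l}$ ($K{\left(l \right)} = 2 - \frac{l + l}{l + \left(6 - 16\right)} = 2 - \frac{2 l}{l - 10} = 2 - \frac{2 l}{-10 + l}$)
$\left(K{\left(-48 \right)} - 2286\right) + 1264 = \left(- \frac{20}{-10 - 48} - 2286\right) + 1264 = \left(- \frac{20}{-58} - 2286\right) + 1264 = \left(\left(-20\right) \left(- \frac{1}{58}\right) - 2286\right) + 1264 = \left(\frac{10}{29} - 2286\right) + 1264 = - \frac{66284}{29} + 1264 = - \frac{29628}{29}$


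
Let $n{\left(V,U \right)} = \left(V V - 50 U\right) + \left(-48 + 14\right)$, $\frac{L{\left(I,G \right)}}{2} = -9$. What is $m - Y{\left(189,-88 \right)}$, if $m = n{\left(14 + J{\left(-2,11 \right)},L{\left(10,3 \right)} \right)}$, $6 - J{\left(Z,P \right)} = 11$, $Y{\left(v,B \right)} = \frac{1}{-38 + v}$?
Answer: $\frac{142996}{151} \approx 946.99$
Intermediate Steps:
$L{\left(I,G \right)} = -18$ ($L{\left(I,G \right)} = 2 \left(-9\right) = -18$)
$J{\left(Z,P \right)} = -5$ ($J{\left(Z,P \right)} = 6 - 11 = -5$)
$n{\left(V,U \right)} = -34 + V^{2} - 50 U$ ($n{\left(V,U \right)} = \left(V^{2} - 50 U\right) - 34 = -34 + V^{2} - 50 U$)
$m = 947$ ($m = -34 + \left(14 - 5\right)^{2} - -900 = -34 + 9^{2} + 900 = -34 + 81 + 900 = 947$)
$m - Y{\left(189,-88 \right)} = 947 - \frac{1}{-38 + 189} = 947 - \frac{1}{151} = \frac{142996}{151}$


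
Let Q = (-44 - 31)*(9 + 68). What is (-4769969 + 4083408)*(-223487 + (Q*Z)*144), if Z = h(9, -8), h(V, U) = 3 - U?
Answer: 6433822861807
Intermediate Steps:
Z = 11 (Z = 3 - 1*(-8) = 3 + 8 = 11)
Q = -5775 (Q = -75*77 = -5775)
(-4769969 + 4083408)*(-223487 + (Q*Z)*144) = (-4769969 + 4083408)*(-223487 - 5775*11*144) = -686561*(-223487 - 63525*144) = -686561*(-223487 - 9147600) = -686561*(-9371087) = 6433822861807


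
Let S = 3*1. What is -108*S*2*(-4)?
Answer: 2592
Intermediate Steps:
S = 3
-108*S*2*(-4) = -108*3*2*(-4) = -648*(-4) = -108*(-24) = 2592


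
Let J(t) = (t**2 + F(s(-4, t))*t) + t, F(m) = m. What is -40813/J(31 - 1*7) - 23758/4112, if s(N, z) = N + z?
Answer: -6046303/138780 ≈ -43.568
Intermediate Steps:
J(t) = t + t**2 + t*(-4 + t) (J(t) = (t**2 + (-4 + t)*t) + t = (t**2 + t*(-4 + t)) + t = t + t**2 + t*(-4 + t))
-40813/J(31 - 1*7) - 23758/4112 = -40813*1/((-3 + 2*(31 - 1*7))*(31 - 1*7)) - 23758/4112 = -40813*1/((-3 + 2*(31 - 7))*(31 - 7)) - 23758*1/4112 = -40813*1/(24*(-3 + 2*24)) - 11879/2056 = -40813*1/(24*(-3 + 48)) - 11879/2056 = -40813/(24*45) - 11879/2056 = -40813/1080 - 11879/2056 = -6046303/138780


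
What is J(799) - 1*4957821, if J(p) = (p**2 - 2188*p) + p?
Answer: -6066833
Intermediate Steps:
J(p) = p**2 - 2187*p
J(799) - 1*4957821 = 799*(-2187 + 799) - 1*4957821 = 799*(-1388) - 4957821 = -1109012 - 4957821 = -6066833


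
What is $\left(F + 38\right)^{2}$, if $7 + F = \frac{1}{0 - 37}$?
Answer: $\frac{1313316}{1369} \approx 959.33$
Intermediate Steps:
$F = - \frac{260}{37}$ ($F = -7 + \frac{1}{0 - 37} = -7 + \frac{1}{-37} = -7 - \frac{1}{37} = - \frac{260}{37} \approx -7.027$)
$\left(F + 38\right)^{2} = \left(- \frac{260}{37} + 38\right)^{2} = \left(\frac{1146}{37}\right)^{2} = \frac{1313316}{1369}$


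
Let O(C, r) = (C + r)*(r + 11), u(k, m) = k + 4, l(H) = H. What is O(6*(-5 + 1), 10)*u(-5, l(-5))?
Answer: 294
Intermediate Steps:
u(k, m) = 4 + k
O(C, r) = (11 + r)*(C + r) (O(C, r) = (C + r)*(11 + r) = (11 + r)*(C + r))
O(6*(-5 + 1), 10)*u(-5, l(-5)) = (10² + 11*(6*(-5 + 1)) + 11*10 + (6*(-5 + 1))*10)*(4 - 5) = (100 + 11*(6*(-4)) + 110 + (6*(-4))*10)*(-1) = (100 + 11*(-24) + 110 - 24*10)*(-1) = (100 - 264 + 110 - 240)*(-1) = -294*(-1) = 294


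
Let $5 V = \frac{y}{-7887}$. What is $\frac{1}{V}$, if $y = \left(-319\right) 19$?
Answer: $\frac{3585}{551} \approx 6.5064$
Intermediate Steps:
$y = -6061$
$V = \frac{551}{3585}$ ($V = \frac{\left(-6061\right) \frac{1}{-7887}}{5} = \frac{\left(-6061\right) \left(- \frac{1}{7887}\right)}{5} = \frac{1}{5} \cdot \frac{551}{717} = \frac{551}{3585} \approx 0.1537$)
$\frac{1}{V} = \frac{1}{\frac{551}{3585}} = \frac{3585}{551}$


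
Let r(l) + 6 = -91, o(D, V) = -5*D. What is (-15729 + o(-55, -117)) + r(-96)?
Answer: -15551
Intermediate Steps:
r(l) = -97 (r(l) = -6 - 91 = -97)
(-15729 + o(-55, -117)) + r(-96) = (-15729 - 5*(-55)) - 97 = (-15729 + 275) - 97 = -15454 - 97 = -15551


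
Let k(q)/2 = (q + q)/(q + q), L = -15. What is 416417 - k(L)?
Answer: 416415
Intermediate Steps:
k(q) = 2 (k(q) = 2*((q + q)/(q + q)) = 2*((2*q)/((2*q))) = 2*((2*q)*(1/(2*q))) = 2*1 = 2)
416417 - k(L) = 416417 - 1*2 = 416417 - 2 = 416415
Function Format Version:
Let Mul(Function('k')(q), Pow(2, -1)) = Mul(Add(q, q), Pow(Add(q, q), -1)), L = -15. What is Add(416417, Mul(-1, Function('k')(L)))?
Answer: 416415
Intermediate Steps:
Function('k')(q) = 2 (Function('k')(q) = Mul(2, Mul(Add(q, q), Pow(Add(q, q), -1))) = Mul(2, Mul(Mul(2, q), Pow(Mul(2, q), -1))) = Mul(2, Mul(Mul(2, q), Mul(Rational(1, 2), Pow(q, -1)))) = Mul(2, 1) = 2)
Add(416417, Mul(-1, Function('k')(L))) = Add(416417, Mul(-1, 2)) = Add(416417, -2) = 416415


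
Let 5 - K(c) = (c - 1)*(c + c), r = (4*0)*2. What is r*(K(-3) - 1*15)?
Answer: 0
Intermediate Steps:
r = 0 (r = 0*2 = 0)
K(c) = 5 - 2*c*(-1 + c) (K(c) = 5 - (c - 1)*(c + c) = 5 - (-1 + c)*2*c = 5 - 2*c*(-1 + c))
r*(K(-3) - 1*15) = 0*((5 - 2*(-3)² + 2*(-3)) - 1*15) = 0*((5 - 2*9 - 6) - 15) = 0*((5 - 18 - 6) - 15) = 0*(-19 - 15) = 0*(-34) = 0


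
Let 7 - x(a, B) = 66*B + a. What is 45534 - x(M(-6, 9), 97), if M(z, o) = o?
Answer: 51938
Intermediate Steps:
x(a, B) = 7 - a - 66*B (x(a, B) = 7 - (66*B + a) = 7 - (a + 66*B) = 7 + (-a - 66*B) = 7 - a - 66*B)
45534 - x(M(-6, 9), 97) = 45534 - (7 - 1*9 - 66*97) = 45534 - (7 - 9 - 6402) = 45534 - 1*(-6404) = 45534 + 6404 = 51938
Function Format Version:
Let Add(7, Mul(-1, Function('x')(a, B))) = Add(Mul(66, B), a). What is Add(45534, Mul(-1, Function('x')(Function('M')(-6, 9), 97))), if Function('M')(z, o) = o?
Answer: 51938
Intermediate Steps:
Function('x')(a, B) = Add(7, Mul(-1, a), Mul(-66, B)) (Function('x')(a, B) = Add(7, Mul(-1, Add(Mul(66, B), a))) = Add(7, Mul(-1, Add(a, Mul(66, B)))) = Add(7, Add(Mul(-1, a), Mul(-66, B))) = Add(7, Mul(-1, a), Mul(-66, B)))
Add(45534, Mul(-1, Function('x')(Function('M')(-6, 9), 97))) = Add(45534, Mul(-1, Add(7, Mul(-1, 9), Mul(-66, 97)))) = Add(45534, Mul(-1, Add(7, -9, -6402))) = Add(45534, Mul(-1, -6404)) = Add(45534, 6404) = 51938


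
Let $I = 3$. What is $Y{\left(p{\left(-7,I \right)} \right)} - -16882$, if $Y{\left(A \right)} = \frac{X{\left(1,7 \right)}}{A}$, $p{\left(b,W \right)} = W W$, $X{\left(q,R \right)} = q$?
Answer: $\frac{151939}{9} \approx 16882.0$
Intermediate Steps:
$p{\left(b,W \right)} = W^{2}$
$Y{\left(A \right)} = \frac{1}{A}$ ($Y{\left(A \right)} = 1 \frac{1}{A} = \frac{1}{A}$)
$Y{\left(p{\left(-7,I \right)} \right)} - -16882 = \frac{1}{3^{2}} - -16882 = \frac{1}{9} + 16882 = \frac{151939}{9}$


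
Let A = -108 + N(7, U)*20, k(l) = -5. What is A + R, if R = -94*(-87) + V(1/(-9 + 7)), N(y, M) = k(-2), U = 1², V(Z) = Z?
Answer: 15939/2 ≈ 7969.5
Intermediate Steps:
U = 1
N(y, M) = -5
A = -208 (A = -108 - 5*20 = -108 - 100 = -208)
R = 16355/2 (R = -94*(-87) + 1/(-9 + 7) = 8178 + 1/(-2) = 8178 - ½ = 16355/2 ≈ 8177.5)
A + R = -208 + 16355/2 = 15939/2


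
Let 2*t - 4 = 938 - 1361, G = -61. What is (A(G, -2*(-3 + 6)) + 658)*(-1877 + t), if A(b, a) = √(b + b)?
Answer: -1372917 - 4173*I*√122/2 ≈ -1.3729e+6 - 23046.0*I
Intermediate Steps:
A(b, a) = √2*√b (A(b, a) = √(2*b) = √2*√b)
t = -419/2 (t = 2 + (938 - 1361)/2 = 2 + (½)*(-423) = 2 - 423/2 = -419/2 ≈ -209.50)
(A(G, -2*(-3 + 6)) + 658)*(-1877 + t) = (√2*√(-61) + 658)*(-1877 - 419/2) = (√2*(I*√61) + 658)*(-4173/2) = (I*√122 + 658)*(-4173/2) = (658 + I*√122)*(-4173/2) = -1372917 - 4173*I*√122/2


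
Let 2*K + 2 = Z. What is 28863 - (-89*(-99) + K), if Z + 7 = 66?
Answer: 40047/2 ≈ 20024.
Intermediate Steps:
Z = 59 (Z = -7 + 66 = 59)
K = 57/2 (K = -1 + (½)*59 = -1 + 59/2 = 57/2 ≈ 28.500)
28863 - (-89*(-99) + K) = 28863 - (-89*(-99) + 57/2) = 28863 - (8811 + 57/2) = 28863 - 1*17679/2 = 28863 - 17679/2 = 40047/2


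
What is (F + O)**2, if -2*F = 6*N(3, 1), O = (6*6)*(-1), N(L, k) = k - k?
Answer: 1296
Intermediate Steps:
N(L, k) = 0
O = -36 (O = 36*(-1) = -36)
F = 0 (F = -3*0 = -1/2*0 = 0)
(F + O)**2 = (0 - 36)**2 = (-36)**2 = 1296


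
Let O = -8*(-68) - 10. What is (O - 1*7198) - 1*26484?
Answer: -33148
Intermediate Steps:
O = 534 (O = 544 - 10 = 534)
(O - 1*7198) - 1*26484 = (534 - 1*7198) - 1*26484 = (534 - 7198) - 26484 = -6664 - 26484 = -33148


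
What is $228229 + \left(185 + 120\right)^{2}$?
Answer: $321254$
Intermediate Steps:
$228229 + \left(185 + 120\right)^{2} = 228229 + 305^{2} = 228229 + 93025 = 321254$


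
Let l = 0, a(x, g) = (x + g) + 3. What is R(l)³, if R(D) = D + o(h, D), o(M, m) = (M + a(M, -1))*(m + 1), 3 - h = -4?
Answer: 4096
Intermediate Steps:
a(x, g) = 3 + g + x (a(x, g) = (g + x) + 3 = 3 + g + x)
h = 7 (h = 3 - 1*(-4) = 3 + 4 = 7)
o(M, m) = (1 + m)*(2 + 2*M) (o(M, m) = (M + (3 - 1 + M))*(m + 1) = (M + (2 + M))*(1 + m) = (2 + 2*M)*(1 + m) = (1 + m)*(2 + 2*M))
R(D) = 16 + 17*D (R(D) = D + (2 + 2*7 + 2*D + 2*7*D) = D + (2 + 14 + 2*D + 14*D) = D + (16 + 16*D) = 16 + 17*D)
R(l)³ = (16 + 17*0)³ = (16 + 0)³ = 16³ = 4096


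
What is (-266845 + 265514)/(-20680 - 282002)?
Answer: 1331/302682 ≈ 0.0043974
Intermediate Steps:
(-266845 + 265514)/(-20680 - 282002) = -1331/(-302682) = -1331*(-1/302682) = 1331/302682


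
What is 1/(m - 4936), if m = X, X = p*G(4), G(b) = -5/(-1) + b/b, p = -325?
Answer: -1/6886 ≈ -0.00014522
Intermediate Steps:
G(b) = 6 (G(b) = -5*(-1) + 1 = 5 + 1 = 6)
X = -1950 (X = -325*6 = -1950)
m = -1950
1/(m - 4936) = 1/(-1950 - 4936) = 1/(-6886) = -1/6886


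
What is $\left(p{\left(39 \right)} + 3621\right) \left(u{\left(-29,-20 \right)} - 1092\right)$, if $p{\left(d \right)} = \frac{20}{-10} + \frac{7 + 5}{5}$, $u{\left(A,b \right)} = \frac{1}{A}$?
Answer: $- \frac{573430583}{145} \approx -3.9547 \cdot 10^{6}$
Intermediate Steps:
$p{\left(d \right)} = \frac{2}{5}$ ($p{\left(d \right)} = 20 \left(- \frac{1}{10}\right) + 12 \cdot \frac{1}{5} = -2 + \frac{12}{5} = \frac{2}{5}$)
$\left(p{\left(39 \right)} + 3621\right) \left(u{\left(-29,-20 \right)} - 1092\right) = \left(\frac{2}{5} + 3621\right) \left(\frac{1}{-29} - 1092\right) = \frac{18107 \left(- \frac{1}{29} - 1092\right)}{5} = \frac{18107}{5} \left(- \frac{31669}{29}\right) = - \frac{573430583}{145}$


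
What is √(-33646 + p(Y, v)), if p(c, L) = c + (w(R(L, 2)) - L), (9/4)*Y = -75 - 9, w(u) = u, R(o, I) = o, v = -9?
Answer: 5*I*√12126/3 ≈ 183.53*I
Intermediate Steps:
Y = -112/3 (Y = 4*(-75 - 9)/9 = (4/9)*(-84) = -112/3 ≈ -37.333)
p(c, L) = c (p(c, L) = c + (L - L) = c + 0 = c)
√(-33646 + p(Y, v)) = √(-33646 - 112/3) = √(-101050/3) = 5*I*√12126/3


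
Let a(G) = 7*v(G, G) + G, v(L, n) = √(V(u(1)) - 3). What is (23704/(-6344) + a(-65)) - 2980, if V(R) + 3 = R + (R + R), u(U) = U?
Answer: -2417648/793 + 7*I*√3 ≈ -3048.7 + 12.124*I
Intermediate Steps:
V(R) = -3 + 3*R (V(R) = -3 + (R + (R + R)) = -3 + (R + 2*R) = -3 + 3*R)
v(L, n) = I*√3 (v(L, n) = √((-3 + 3*1) - 3) = √((-3 + 3) - 3) = √(0 - 3) = √(-3) = I*√3)
a(G) = G + 7*I*√3 (a(G) = 7*(I*√3) + G = 7*I*√3 + G = G + 7*I*√3)
(23704/(-6344) + a(-65)) - 2980 = (23704/(-6344) + (-65 + 7*I*√3)) - 2980 = (23704*(-1/6344) + (-65 + 7*I*√3)) - 2980 = (-2963/793 + (-65 + 7*I*√3)) - 2980 = (-54508/793 + 7*I*√3) - 2980 = -2417648/793 + 7*I*√3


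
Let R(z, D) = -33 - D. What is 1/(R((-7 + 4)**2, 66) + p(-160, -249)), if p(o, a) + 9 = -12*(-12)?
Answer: 1/36 ≈ 0.027778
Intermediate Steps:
p(o, a) = 135 (p(o, a) = -9 - 12*(-12) = -9 + 144 = 135)
1/(R((-7 + 4)**2, 66) + p(-160, -249)) = 1/((-33 - 1*66) + 135) = 1/((-33 - 66) + 135) = 1/(-99 + 135) = 1/36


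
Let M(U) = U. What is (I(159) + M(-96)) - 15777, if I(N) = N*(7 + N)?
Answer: 10521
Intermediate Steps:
(I(159) + M(-96)) - 15777 = (159*(7 + 159) - 96) - 15777 = (159*166 - 96) - 15777 = (26394 - 96) - 15777 = 26298 - 15777 = 10521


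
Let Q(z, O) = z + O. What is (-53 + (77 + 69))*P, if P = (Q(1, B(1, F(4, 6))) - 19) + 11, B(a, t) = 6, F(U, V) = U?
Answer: -93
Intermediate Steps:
Q(z, O) = O + z
P = -1 (P = ((6 + 1) - 19) + 11 = (7 - 19) + 11 = -12 + 11 = -1)
(-53 + (77 + 69))*P = (-53 + (77 + 69))*(-1) = (-53 + 146)*(-1) = 93*(-1) = -93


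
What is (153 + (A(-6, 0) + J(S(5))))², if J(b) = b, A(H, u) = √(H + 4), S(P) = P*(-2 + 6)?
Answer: (173 + I*√2)² ≈ 29927.0 + 489.3*I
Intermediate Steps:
S(P) = 4*P (S(P) = P*4 = 4*P)
A(H, u) = √(4 + H)
(153 + (A(-6, 0) + J(S(5))))² = (153 + (√(4 - 6) + 4*5))² = (153 + (√(-2) + 20))² = (153 + (I*√2 + 20))² = (153 + (20 + I*√2))² = (173 + I*√2)²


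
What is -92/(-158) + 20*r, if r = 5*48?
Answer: 379246/79 ≈ 4800.6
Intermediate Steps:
r = 240
-92/(-158) + 20*r = -92/(-158) + 20*240 = -92*(-1/158) + 4800 = 46/79 + 4800 = 379246/79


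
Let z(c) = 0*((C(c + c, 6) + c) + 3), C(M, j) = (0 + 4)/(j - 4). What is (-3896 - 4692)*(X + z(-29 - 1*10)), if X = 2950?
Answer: -25334600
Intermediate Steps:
C(M, j) = 4/(-4 + j)
z(c) = 0 (z(c) = 0*((4/(-4 + 6) + c) + 3) = 0*((4/2 + c) + 3) = 0*((4*(1/2) + c) + 3) = 0*((2 + c) + 3) = 0*(5 + c) = 0)
(-3896 - 4692)*(X + z(-29 - 1*10)) = (-3896 - 4692)*(2950 + 0) = -8588*2950 = -25334600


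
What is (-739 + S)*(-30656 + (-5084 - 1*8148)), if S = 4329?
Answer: -157557920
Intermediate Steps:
(-739 + S)*(-30656 + (-5084 - 1*8148)) = (-739 + 4329)*(-30656 + (-5084 - 1*8148)) = 3590*(-30656 + (-5084 - 8148)) = 3590*(-30656 - 13232) = 3590*(-43888) = -157557920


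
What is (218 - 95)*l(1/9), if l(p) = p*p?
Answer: 41/27 ≈ 1.5185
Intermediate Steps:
l(p) = p²
(218 - 95)*l(1/9) = (218 - 95)*(1/9)² = 123*(⅑)² = 123*(1/81) = 41/27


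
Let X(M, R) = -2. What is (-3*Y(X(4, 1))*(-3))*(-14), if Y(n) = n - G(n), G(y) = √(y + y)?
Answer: 252 + 252*I ≈ 252.0 + 252.0*I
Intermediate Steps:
G(y) = √2*√y (G(y) = √(2*y) = √2*√y)
Y(n) = n - √2*√n
(-3*Y(X(4, 1))*(-3))*(-14) = (-3*(-2 - √2*√(-2))*(-3))*(-14) = (-3*(-2 - √2*I*√2)*(-3))*(-14) = (-3*(-2 - 2*I)*(-3))*(-14) = ((6 + 6*I)*(-3))*(-14) = (-18 - 18*I)*(-14) = 252 + 252*I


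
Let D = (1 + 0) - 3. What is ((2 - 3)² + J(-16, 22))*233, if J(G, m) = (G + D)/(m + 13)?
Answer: 3961/35 ≈ 113.17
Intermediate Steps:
D = -2 (D = 1 - 3 = -2)
J(G, m) = (-2 + G)/(13 + m) (J(G, m) = (G - 2)/(m + 13) = (-2 + G)/(13 + m))
((2 - 3)² + J(-16, 22))*233 = ((2 - 3)² + (-2 - 16)/(13 + 22))*233 = ((-1)² - 18/35)*233 = (1 + (1/35)*(-18))*233 = (1 - 18/35)*233 = (17/35)*233 = 3961/35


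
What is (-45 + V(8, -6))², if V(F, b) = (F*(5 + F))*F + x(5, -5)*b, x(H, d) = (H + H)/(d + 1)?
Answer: 643204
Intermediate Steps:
x(H, d) = 2*H/(1 + d) (x(H, d) = (2*H)/(1 + d) = 2*H/(1 + d))
V(F, b) = -5*b/2 + F²*(5 + F) (V(F, b) = (F*(5 + F))*F + (2*5/(1 - 5))*b = F²*(5 + F) + (2*5/(-4))*b = F²*(5 + F) + (2*5*(-¼))*b = F²*(5 + F) - 5*b/2 = -5*b/2 + F²*(5 + F))
(-45 + V(8, -6))² = (-45 + (8³ + 5*8² - 5/2*(-6)))² = (-45 + (512 + 5*64 + 15))² = (-45 + (512 + 320 + 15))² = (-45 + 847)² = 802² = 643204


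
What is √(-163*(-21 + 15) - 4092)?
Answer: 3*I*√346 ≈ 55.803*I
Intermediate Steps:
√(-163*(-21 + 15) - 4092) = √(-163*(-6) - 4092) = √(978 - 4092) = √(-3114) = 3*I*√346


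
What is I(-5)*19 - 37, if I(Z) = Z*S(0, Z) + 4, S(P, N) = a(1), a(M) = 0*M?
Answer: 39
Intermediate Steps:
a(M) = 0
S(P, N) = 0
I(Z) = 4 (I(Z) = Z*0 + 4 = 0 + 4 = 4)
I(-5)*19 - 37 = 4*19 - 37 = 76 - 37 = 39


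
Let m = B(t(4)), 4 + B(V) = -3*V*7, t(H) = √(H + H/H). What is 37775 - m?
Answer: 37779 + 21*√5 ≈ 37826.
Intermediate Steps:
t(H) = √(1 + H) (t(H) = √(H + 1) = √(1 + H))
B(V) = -4 - 21*V (B(V) = -4 - 3*V*7 = -4 - 21*V)
m = -4 - 21*√5 (m = -4 - 21*√(1 + 4) = -4 - 21*√5 ≈ -50.957)
37775 - m = 37775 - (-4 - 21*√5) = 37775 + (4 + 21*√5) = 37779 + 21*√5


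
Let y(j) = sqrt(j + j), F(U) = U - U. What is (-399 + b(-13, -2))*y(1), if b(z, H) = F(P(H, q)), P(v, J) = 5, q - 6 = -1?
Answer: -399*sqrt(2) ≈ -564.27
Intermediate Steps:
q = 5 (q = 6 - 1 = 5)
F(U) = 0
b(z, H) = 0
y(j) = sqrt(2)*sqrt(j) (y(j) = sqrt(2*j) = sqrt(2)*sqrt(j))
(-399 + b(-13, -2))*y(1) = (-399 + 0)*(sqrt(2)*sqrt(1)) = -399*sqrt(2)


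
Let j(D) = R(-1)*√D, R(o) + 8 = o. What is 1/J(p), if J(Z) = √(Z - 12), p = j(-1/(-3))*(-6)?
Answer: √6/(6*√(-2 + 3*√3)) ≈ 0.22835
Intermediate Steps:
R(o) = -8 + o
j(D) = -9*√D (j(D) = (-8 - 1)*√D = -9*√D)
p = 18*√3 (p = -9*√(-1/(-3))*(-6) = -9*√(⅓)*(-6) = -3*√3*(-6) = 18*√3 ≈ 31.177)
J(Z) = √(-12 + Z)
1/J(p) = 1/(√(-12 + 18*√3)) = (-12 + 18*√3)^(-½)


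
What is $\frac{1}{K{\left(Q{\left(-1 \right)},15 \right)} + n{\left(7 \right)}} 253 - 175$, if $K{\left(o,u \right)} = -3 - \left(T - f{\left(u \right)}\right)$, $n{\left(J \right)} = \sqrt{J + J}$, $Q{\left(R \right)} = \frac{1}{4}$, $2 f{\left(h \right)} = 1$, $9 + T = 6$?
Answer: $- \frac{921}{5} + \frac{92 \sqrt{14}}{5} \approx -115.35$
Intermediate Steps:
$T = -3$ ($T = -9 + 6 = -3$)
$f{\left(h \right)} = \frac{1}{2}$ ($f{\left(h \right)} = \frac{1}{2} \cdot 1 = \frac{1}{2}$)
$Q{\left(R \right)} = \frac{1}{4}$
$n{\left(J \right)} = \sqrt{2} \sqrt{J}$ ($n{\left(J \right)} = \sqrt{2 J} = \sqrt{2} \sqrt{J}$)
$K{\left(o,u \right)} = \frac{1}{2}$ ($K{\left(o,u \right)} = -3 + \left(\frac{1}{2} - -3\right) = -3 + \left(\frac{1}{2} + 3\right) = -3 + \frac{7}{2} = \frac{1}{2}$)
$\frac{1}{K{\left(Q{\left(-1 \right)},15 \right)} + n{\left(7 \right)}} 253 - 175 = \frac{1}{\frac{1}{2} + \sqrt{2} \sqrt{7}} \cdot 253 - 175 = \frac{1}{\frac{1}{2} + \sqrt{14}} \cdot 253 - 175 = \frac{253}{\frac{1}{2} + \sqrt{14}} - 175 = -175 + \frac{253}{\frac{1}{2} + \sqrt{14}}$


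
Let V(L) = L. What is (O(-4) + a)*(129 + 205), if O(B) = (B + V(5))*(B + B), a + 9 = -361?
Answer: -126252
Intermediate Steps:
a = -370 (a = -9 - 361 = -370)
O(B) = 2*B*(5 + B) (O(B) = (B + 5)*(B + B) = (5 + B)*(2*B) = 2*B*(5 + B))
(O(-4) + a)*(129 + 205) = (2*(-4)*(5 - 4) - 370)*(129 + 205) = (2*(-4)*1 - 370)*334 = (-8 - 370)*334 = -378*334 = -126252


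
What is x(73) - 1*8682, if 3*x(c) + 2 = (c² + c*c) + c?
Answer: -15317/3 ≈ -5105.7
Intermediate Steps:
x(c) = -⅔ + c/3 + 2*c²/3 (x(c) = -⅔ + ((c² + c*c) + c)/3 = -⅔ + ((c² + c²) + c)/3 = -⅔ + (2*c² + c)/3 = -⅔ + (c + 2*c²)/3 = -⅔ + (c/3 + 2*c²/3) = -⅔ + c/3 + 2*c²/3)
x(73) - 1*8682 = (-⅔ + (⅓)*73 + (⅔)*73²) - 1*8682 = (-⅔ + 73/3 + (⅔)*5329) - 8682 = (-⅔ + 73/3 + 10658/3) - 8682 = 10729/3 - 8682 = -15317/3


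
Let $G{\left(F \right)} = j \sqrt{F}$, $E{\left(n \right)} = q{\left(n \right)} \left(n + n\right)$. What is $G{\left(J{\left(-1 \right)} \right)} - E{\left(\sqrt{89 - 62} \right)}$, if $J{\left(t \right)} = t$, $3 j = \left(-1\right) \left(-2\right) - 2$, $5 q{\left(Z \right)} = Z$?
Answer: $- \frac{54}{5} \approx -10.8$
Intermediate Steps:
$q{\left(Z \right)} = \frac{Z}{5}$
$j = 0$ ($j = \frac{\left(-1\right) \left(-2\right) - 2}{3} = \frac{2 - 2}{3} = \frac{1}{3} \cdot 0 = 0$)
$E{\left(n \right)} = \frac{2 n^{2}}{5}$ ($E{\left(n \right)} = \frac{n}{5} \left(n + n\right) = \frac{n}{5} \cdot 2 n = \frac{2 n^{2}}{5}$)
$G{\left(F \right)} = 0$ ($G{\left(F \right)} = 0 \sqrt{F} = 0$)
$G{\left(J{\left(-1 \right)} \right)} - E{\left(\sqrt{89 - 62} \right)} = 0 - \frac{2 \left(\sqrt{89 - 62}\right)^{2}}{5} = 0 - \frac{2 \left(\sqrt{27}\right)^{2}}{5} = 0 - \frac{2 \left(3 \sqrt{3}\right)^{2}}{5} = 0 - \frac{2}{5} \cdot 27 = 0 - \frac{54}{5} = - \frac{54}{5}$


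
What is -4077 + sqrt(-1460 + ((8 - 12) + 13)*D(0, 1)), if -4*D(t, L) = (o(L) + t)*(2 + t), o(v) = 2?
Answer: -4077 + I*sqrt(1469) ≈ -4077.0 + 38.328*I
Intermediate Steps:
D(t, L) = -(2 + t)**2/4 (D(t, L) = -(2 + t)*(2 + t)/4 = -(2 + t)**2/4)
-4077 + sqrt(-1460 + ((8 - 12) + 13)*D(0, 1)) = -4077 + sqrt(-1460 + ((8 - 12) + 13)*(-1 - 1*0 - 1/4*0**2)) = -4077 + sqrt(-1460 + (-4 + 13)*(-1 + 0 - 1/4*0)) = -4077 + sqrt(-1460 + 9*(-1 + 0 + 0)) = -4077 + sqrt(-1460 + 9*(-1)) = -4077 + sqrt(-1460 - 9) = -4077 + sqrt(-1469) = -4077 + I*sqrt(1469)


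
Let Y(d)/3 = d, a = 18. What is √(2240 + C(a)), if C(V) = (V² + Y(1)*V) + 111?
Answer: √2729 ≈ 52.240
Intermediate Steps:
Y(d) = 3*d
C(V) = 111 + V² + 3*V (C(V) = (V² + (3*1)*V) + 111 = (V² + 3*V) + 111 = 111 + V² + 3*V)
√(2240 + C(a)) = √(2240 + (111 + 18² + 3*18)) = √(2240 + (111 + 324 + 54)) = √(2240 + 489) = √2729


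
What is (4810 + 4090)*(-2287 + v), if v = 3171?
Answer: 7867600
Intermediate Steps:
(4810 + 4090)*(-2287 + v) = (4810 + 4090)*(-2287 + 3171) = 8900*884 = 7867600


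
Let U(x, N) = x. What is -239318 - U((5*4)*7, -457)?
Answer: -239458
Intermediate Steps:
-239318 - U((5*4)*7, -457) = -239318 - 5*4*7 = -239318 - 20*7 = -239318 - 1*140 = -239318 - 140 = -239458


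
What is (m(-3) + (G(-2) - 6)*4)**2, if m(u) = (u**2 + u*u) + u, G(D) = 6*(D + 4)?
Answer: 1521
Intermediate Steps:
G(D) = 24 + 6*D (G(D) = 6*(4 + D) = 24 + 6*D)
m(u) = u + 2*u**2 (m(u) = (u**2 + u**2) + u = 2*u**2 + u = u + 2*u**2)
(m(-3) + (G(-2) - 6)*4)**2 = (-3*(1 + 2*(-3)) + ((24 + 6*(-2)) - 6)*4)**2 = (-3*(1 - 6) + ((24 - 12) - 6)*4)**2 = (-3*(-5) + (12 - 6)*4)**2 = (15 + 6*4)**2 = (15 + 24)**2 = 39**2 = 1521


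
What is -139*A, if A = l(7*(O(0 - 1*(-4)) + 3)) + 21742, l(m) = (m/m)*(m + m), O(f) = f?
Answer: -3035760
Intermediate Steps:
l(m) = 2*m (l(m) = 1*(2*m) = 2*m)
A = 21840 (A = 2*(7*((0 - 1*(-4)) + 3)) + 21742 = 2*(7*((0 + 4) + 3)) + 21742 = 2*(7*(4 + 3)) + 21742 = 2*(7*7) + 21742 = 2*49 + 21742 = 98 + 21742 = 21840)
-139*A = -139*21840 = -3035760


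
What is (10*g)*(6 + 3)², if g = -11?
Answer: -8910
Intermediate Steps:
(10*g)*(6 + 3)² = (10*(-11))*(6 + 3)² = -110*9² = -110*81 = -8910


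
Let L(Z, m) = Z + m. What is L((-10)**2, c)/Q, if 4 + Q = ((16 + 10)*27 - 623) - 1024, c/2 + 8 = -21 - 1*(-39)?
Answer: -120/949 ≈ -0.12645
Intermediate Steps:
c = 20 (c = -16 + 2*(-21 - 1*(-39)) = -16 + 2*(-21 + 39) = -16 + 2*18 = -16 + 36 = 20)
Q = -949 (Q = -4 + (((16 + 10)*27 - 623) - 1024) = -4 + ((26*27 - 623) - 1024) = -4 + ((702 - 623) - 1024) = -4 + (79 - 1024) = -4 - 945 = -949)
L((-10)**2, c)/Q = ((-10)**2 + 20)/(-949) = (100 + 20)*(-1/949) = 120*(-1/949) = -120/949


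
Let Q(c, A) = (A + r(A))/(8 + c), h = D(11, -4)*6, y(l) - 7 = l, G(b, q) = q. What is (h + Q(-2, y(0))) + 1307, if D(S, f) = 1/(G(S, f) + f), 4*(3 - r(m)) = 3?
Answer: 31387/24 ≈ 1307.8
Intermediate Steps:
r(m) = 9/4 (r(m) = 3 - ¼*3 = 3 - ¾ = 9/4)
y(l) = 7 + l
D(S, f) = 1/(2*f) (D(S, f) = 1/(f + f) = 1/(2*f))
h = -¾ (h = ((½)/(-4))*6 = ((½)*(-¼))*6 = -⅛*6 = -¾ ≈ -0.75000)
Q(c, A) = (9/4 + A)/(8 + c) (Q(c, A) = (A + 9/4)/(8 + c) = (9/4 + A)/(8 + c))
(h + Q(-2, y(0))) + 1307 = (-¾ + (9/4 + (7 + 0))/(8 - 2)) + 1307 = (-¾ + (9/4 + 7)/6) + 1307 = (-¾ + (⅙)*(37/4)) + 1307 = (-¾ + 37/24) + 1307 = 19/24 + 1307 = 31387/24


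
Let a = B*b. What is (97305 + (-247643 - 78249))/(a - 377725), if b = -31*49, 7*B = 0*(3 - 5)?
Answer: 228587/377725 ≈ 0.60517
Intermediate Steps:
B = 0 (B = (0*(3 - 5))/7 = (0*(-2))/7 = (1/7)*0 = 0)
b = -1519
a = 0 (a = 0*(-1519) = 0)
(97305 + (-247643 - 78249))/(a - 377725) = (97305 + (-247643 - 78249))/(0 - 377725) = (97305 - 325892)/(-377725) = -228587*(-1/377725) = 228587/377725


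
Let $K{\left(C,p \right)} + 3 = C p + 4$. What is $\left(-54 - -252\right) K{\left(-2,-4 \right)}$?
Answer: $1782$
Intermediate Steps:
$K{\left(C,p \right)} = 1 + C p$ ($K{\left(C,p \right)} = -3 + \left(C p + 4\right) = -3 + \left(4 + C p\right) = 1 + C p$)
$\left(-54 - -252\right) K{\left(-2,-4 \right)} = \left(-54 - -252\right) \left(1 - -8\right) = \left(-54 + 252\right) \left(1 + 8\right) = 198 \cdot 9 = 1782$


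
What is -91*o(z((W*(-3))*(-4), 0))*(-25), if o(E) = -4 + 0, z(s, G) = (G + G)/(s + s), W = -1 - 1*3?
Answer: -9100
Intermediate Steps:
W = -4 (W = -1 - 3 = -4)
z(s, G) = G/s (z(s, G) = (2*G)/((2*s)) = (2*G)*(1/(2*s)) = G/s)
o(E) = -4
-91*o(z((W*(-3))*(-4), 0))*(-25) = -91*(-4)*(-25) = 364*(-25) = -9100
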